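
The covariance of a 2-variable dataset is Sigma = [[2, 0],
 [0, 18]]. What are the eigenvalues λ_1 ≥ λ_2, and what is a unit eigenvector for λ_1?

Step 1 — characteristic polynomial of 2×2 Sigma:
  det(Sigma - λI) = λ² - trace · λ + det = 0.
  trace = 2 + 18 = 20, det = 2·18 - (0)² = 36.
Step 2 — discriminant:
  Δ = trace² - 4·det = 400 - 144 = 256.
Step 3 — eigenvalues:
  λ = (trace ± √Δ)/2 = (20 ± 16)/2,
  λ_1 = 18,  λ_2 = 2.

Step 4 — unit eigenvector for λ_1: Sigma is diagonal, so its eigenvectors are the coordinate axes. λ_1 = 18 is the diagonal entry on the second coordinate axis, hence
  v_1 = (0, 1) (||v_1|| = 1).

λ_1 = 18,  λ_2 = 2;  v_1 ≈ (0, 1)


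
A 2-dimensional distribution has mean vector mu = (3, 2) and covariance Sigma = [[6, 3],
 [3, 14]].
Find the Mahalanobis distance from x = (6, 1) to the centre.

Step 1 — centre the observation: (x - mu) = (3, -1).

Step 2 — invert Sigma. det(Sigma) = 6·14 - (3)² = 75.
  Sigma^{-1} = (1/det) · [[d, -b], [-b, a]] = [[0.1867, -0.04],
 [-0.04, 0.08]].

Step 3 — form the quadratic (x - mu)^T · Sigma^{-1} · (x - mu):
  Sigma^{-1} · (x - mu) = (0.6, -0.2).
  (x - mu)^T · [Sigma^{-1} · (x - mu)] = (3)·(0.6) + (-1)·(-0.2) = 2.

Step 4 — take square root: d = √(2) ≈ 1.4142.

d(x, mu) = √(2) ≈ 1.4142


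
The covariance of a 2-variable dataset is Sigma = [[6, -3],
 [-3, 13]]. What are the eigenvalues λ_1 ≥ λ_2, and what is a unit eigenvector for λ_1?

Step 1 — characteristic polynomial of 2×2 Sigma:
  det(Sigma - λI) = λ² - trace · λ + det = 0.
  trace = 6 + 13 = 19, det = 6·13 - (-3)² = 69.
Step 2 — discriminant:
  Δ = trace² - 4·det = 361 - 276 = 85.
Step 3 — eigenvalues:
  λ = (trace ± √Δ)/2 = (19 ± 9.2195)/2,
  λ_1 = 14.1098,  λ_2 = 4.8902.

Step 4 — unit eigenvector for λ_1: solve (Sigma - λ_1 I)v = 0. First row:
  (6 - 14.1098)·v_x + (-3)·v_y = 0, i.e. (-8.1098)·v_x + (-3)·v_y = 0,
  so v ∝ (b, λ_1 - a) = (-3, 8.1098); multiply by -1 so the first entry is positive: u = (3, -8.1098).
  ||u|| = √((3)² + (-8.1098)²) = √(74.7684) ≈ 8.6469,
  v_1 = u/||u|| ≈ (0.3469, -0.9379) (||v_1|| = 1).

λ_1 = 14.1098,  λ_2 = 4.8902;  v_1 ≈ (0.3469, -0.9379)


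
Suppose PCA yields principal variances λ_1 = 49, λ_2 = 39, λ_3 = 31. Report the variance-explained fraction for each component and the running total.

Step 1 — total variance = trace(Sigma) = Σ λ_i = 49 + 39 + 31 = 119.

Step 2 — fraction explained by component i = λ_i / Σ λ:
  PC1: 49/119 = 0.4118
  PC2: 39/119 = 0.3277
  PC3: 31/119 = 0.2605

Step 3 — cumulative fraction after k components = (λ_1 + ... + λ_k) / Σ λ:
  k = 1: 49/119 = 0.4118
  k = 2: (49 + 39)/119 = 88/119 = 0.7395
  k = 3: (49 + 39 + 31)/119 = 119/119 = 1

Summary (fraction, with percent):

explained: PC1 0.4118 (41.18%), PC2 0.3277 (32.77%), PC3 0.2605 (26.05%);  cumulative: 0.4118, 0.7395, 1


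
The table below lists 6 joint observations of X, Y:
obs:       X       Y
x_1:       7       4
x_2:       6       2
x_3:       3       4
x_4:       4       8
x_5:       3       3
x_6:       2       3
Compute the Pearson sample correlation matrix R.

Step 1 — column means:
  mean(X) = (7 + 6 + 3 + 4 + 3 + 2) / 6 = 25/6 = 4.1667
  mean(Y) = (4 + 2 + 4 + 8 + 3 + 3) / 6 = 24/6 = 4

Step 2 — sample variances and covariances s[i,j] = (1/(n-1)) · Σ_k (x_{k,i} - mean_i) · (x_{k,j} - mean_j), with n-1 = 5:
  s[X,X] = ((2.8333)·(2.8333) + (1.8333)·(1.8333) + (-1.1667)·(-1.1667) + (-0.1667)·(-0.1667) + (-1.1667)·(-1.1667) + (-2.1667)·(-2.1667)) / 5 = 18.8333/5 = 3.7667
  s[X,Y] = ((2.8333)·(0) + (1.8333)·(-2) + (-1.1667)·(0) + (-0.1667)·(4) + (-1.1667)·(-1) + (-2.1667)·(-1)) / 5 = -1/5 = -0.2
  s[Y,Y] = ((0)·(0) + (-2)·(-2) + (0)·(0) + (4)·(4) + (-1)·(-1) + (-1)·(-1)) / 5 = 22/5 = 4.4
  Sample standard deviations s_i = √(s[i,i]):
  s(X) = √(3.7667) = 1.9408
  s(Y) = √(4.4) = 2.0976

Step 3 — r_{ij} = s_{ij} / (s_i · s_j):
  r[X,X] = 1 (diagonal).
  r[X,Y] = -0.2 / (1.9408 · 2.0976) = -0.2 / 4.071 = -0.0491
  r[Y,Y] = 1 (diagonal).

R is symmetric with unit diagonal. Assembling:

R = [[1, -0.0491],
 [-0.0491, 1]]


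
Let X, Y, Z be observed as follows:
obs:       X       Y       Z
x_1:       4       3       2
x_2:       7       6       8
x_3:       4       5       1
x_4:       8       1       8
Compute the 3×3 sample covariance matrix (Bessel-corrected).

Step 1 — column means:
  mean(X) = (4 + 7 + 4 + 8) / 4 = 23/4 = 5.75
  mean(Y) = (3 + 6 + 5 + 1) / 4 = 15/4 = 3.75
  mean(Z) = (2 + 8 + 1 + 8) / 4 = 19/4 = 4.75

Step 2 — sample covariance S[i,j] = (1/(n-1)) · Σ_k (x_{k,i} - mean_i) · (x_{k,j} - mean_j), with n-1 = 3.
  S[X,X] = ((-1.75)·(-1.75) + (1.25)·(1.25) + (-1.75)·(-1.75) + (2.25)·(2.25)) / 3 = 12.75/3 = 4.25
  S[X,Y] = ((-1.75)·(-0.75) + (1.25)·(2.25) + (-1.75)·(1.25) + (2.25)·(-2.75)) / 3 = -4.25/3 = -1.4167
  S[X,Z] = ((-1.75)·(-2.75) + (1.25)·(3.25) + (-1.75)·(-3.75) + (2.25)·(3.25)) / 3 = 22.75/3 = 7.5833
  S[Y,Y] = ((-0.75)·(-0.75) + (2.25)·(2.25) + (1.25)·(1.25) + (-2.75)·(-2.75)) / 3 = 14.75/3 = 4.9167
  S[Y,Z] = ((-0.75)·(-2.75) + (2.25)·(3.25) + (1.25)·(-3.75) + (-2.75)·(3.25)) / 3 = -4.25/3 = -1.4167
  S[Z,Z] = ((-2.75)·(-2.75) + (3.25)·(3.25) + (-3.75)·(-3.75) + (3.25)·(3.25)) / 3 = 42.75/3 = 14.25

S is symmetric (S[j,i] = S[i,j]). Assembling:

S = [[4.25, -1.4167, 7.5833],
 [-1.4167, 4.9167, -1.4167],
 [7.5833, -1.4167, 14.25]]


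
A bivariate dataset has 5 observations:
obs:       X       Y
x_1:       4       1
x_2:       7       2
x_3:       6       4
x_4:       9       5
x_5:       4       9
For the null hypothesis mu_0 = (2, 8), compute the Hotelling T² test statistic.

Step 1 — sample mean vector:
  mean(X) = (4 + 7 + 6 + 9 + 4) / 5 = 30/5 = 6
  mean(Y) = (1 + 2 + 4 + 5 + 9) / 5 = 21/5 = 4.2
  x̄ = (6, 4.2),  deviation x̄ - mu_0 = (6, 4.2) - (2, 8) = (4, -3.8).

Step 2 — sample covariance matrix, S[i,j] = (1/(n-1)) · Σ_k (x_{k,i} - mean_i) · (x_{k,j} - mean_j), divisor n-1 = 4:
  S[X,X] = ((-2)·(-2) + (1)·(1) + (0)·(0) + (3)·(3) + (-2)·(-2)) / 4 = 18/4 = 4.5
  S[X,Y] = ((-2)·(-3.2) + (1)·(-2.2) + (0)·(-0.2) + (3)·(0.8) + (-2)·(4.8)) / 4 = -3/4 = -0.75
  S[Y,Y] = ((-3.2)·(-3.2) + (-2.2)·(-2.2) + (-0.2)·(-0.2) + (0.8)·(0.8) + (4.8)·(4.8)) / 4 = 38.8/4 = 9.7
  S = [[4.5, -0.75],
 [-0.75, 9.7]].

Step 3 — invert S. det(S) = 4.5·9.7 - (-0.75)² = 43.0875.
  S^{-1} = (1/det) · [[d, -b], [-b, a]] = [[0.2251, 0.0174],
 [0.0174, 0.1044]].

Step 4 — quadratic form (x̄ - mu_0)^T · S^{-1} · (x̄ - mu_0):
  S^{-1} · (x̄ - mu_0) = (0.8343, -0.3272),
  (x̄ - mu_0)^T · [...] = (4)·(0.8343) + (-3.8)·(-0.3272) = 4.5809.

Step 5 — scale by n: T² = 5 · 4.5809 = 22.9046.

T² ≈ 22.9046


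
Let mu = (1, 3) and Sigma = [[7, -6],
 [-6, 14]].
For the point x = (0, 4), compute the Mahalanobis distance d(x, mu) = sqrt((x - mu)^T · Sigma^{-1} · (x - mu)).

Step 1 — centre the observation: (x - mu) = (-1, 1).

Step 2 — invert Sigma. det(Sigma) = 7·14 - (-6)² = 62.
  Sigma^{-1} = (1/det) · [[d, -b], [-b, a]] = [[0.2258, 0.0968],
 [0.0968, 0.1129]].

Step 3 — form the quadratic (x - mu)^T · Sigma^{-1} · (x - mu):
  Sigma^{-1} · (x - mu) = (-0.129, 0.0161).
  (x - mu)^T · [Sigma^{-1} · (x - mu)] = (-1)·(-0.129) + (1)·(0.0161) = 0.1452.

Step 4 — take square root: d = √(0.1452) ≈ 0.381.

d(x, mu) = √(0.1452) ≈ 0.381


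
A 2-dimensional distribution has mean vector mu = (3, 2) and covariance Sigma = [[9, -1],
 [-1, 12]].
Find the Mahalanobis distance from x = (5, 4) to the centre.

Step 1 — centre the observation: (x - mu) = (2, 2).

Step 2 — invert Sigma. det(Sigma) = 9·12 - (-1)² = 107.
  Sigma^{-1} = (1/det) · [[d, -b], [-b, a]] = [[0.1121, 0.0093],
 [0.0093, 0.0841]].

Step 3 — form the quadratic (x - mu)^T · Sigma^{-1} · (x - mu):
  Sigma^{-1} · (x - mu) = (0.243, 0.1869).
  (x - mu)^T · [Sigma^{-1} · (x - mu)] = (2)·(0.243) + (2)·(0.1869) = 0.8598.

Step 4 — take square root: d = √(0.8598) ≈ 0.9273.

d(x, mu) = √(0.8598) ≈ 0.9273


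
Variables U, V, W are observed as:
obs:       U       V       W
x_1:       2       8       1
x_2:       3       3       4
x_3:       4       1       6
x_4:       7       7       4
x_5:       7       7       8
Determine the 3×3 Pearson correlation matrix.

Step 1 — column means:
  mean(U) = (2 + 3 + 4 + 7 + 7) / 5 = 23/5 = 4.6
  mean(V) = (8 + 3 + 1 + 7 + 7) / 5 = 26/5 = 5.2
  mean(W) = (1 + 4 + 6 + 4 + 8) / 5 = 23/5 = 4.6

Step 2 — sample variances and covariances s[i,j] = (1/(n-1)) · Σ_k (x_{k,i} - mean_i) · (x_{k,j} - mean_j), with n-1 = 4:
  s[U,U] = ((-2.6)·(-2.6) + (-1.6)·(-1.6) + (-0.6)·(-0.6) + (2.4)·(2.4) + (2.4)·(2.4)) / 4 = 21.2/4 = 5.3
  s[U,V] = ((-2.6)·(2.8) + (-1.6)·(-2.2) + (-0.6)·(-4.2) + (2.4)·(1.8) + (2.4)·(1.8)) / 4 = 7.4/4 = 1.85
  s[U,W] = ((-2.6)·(-3.6) + (-1.6)·(-0.6) + (-0.6)·(1.4) + (2.4)·(-0.6) + (2.4)·(3.4)) / 4 = 16.2/4 = 4.05
  s[V,V] = ((2.8)·(2.8) + (-2.2)·(-2.2) + (-4.2)·(-4.2) + (1.8)·(1.8) + (1.8)·(1.8)) / 4 = 36.8/4 = 9.2
  s[V,W] = ((2.8)·(-3.6) + (-2.2)·(-0.6) + (-4.2)·(1.4) + (1.8)·(-0.6) + (1.8)·(3.4)) / 4 = -9.6/4 = -2.4
  s[W,W] = ((-3.6)·(-3.6) + (-0.6)·(-0.6) + (1.4)·(1.4) + (-0.6)·(-0.6) + (3.4)·(3.4)) / 4 = 27.2/4 = 6.8
  Sample standard deviations s_i = √(s[i,i]):
  s(U) = √(5.3) = 2.3022
  s(V) = √(9.2) = 3.0332
  s(W) = √(6.8) = 2.6077

Step 3 — r_{ij} = s_{ij} / (s_i · s_j):
  r[U,U] = 1 (diagonal).
  r[U,V] = 1.85 / (2.3022 · 3.0332) = 1.85 / 6.9828 = 0.2649
  r[U,W] = 4.05 / (2.3022 · 2.6077) = 4.05 / 6.0033 = 0.6746
  r[V,V] = 1 (diagonal).
  r[V,W] = -2.4 / (3.0332 · 2.6077) = -2.4 / 7.9095 = -0.3034
  r[W,W] = 1 (diagonal).

R is symmetric with unit diagonal. Assembling:

R = [[1, 0.2649, 0.6746],
 [0.2649, 1, -0.3034],
 [0.6746, -0.3034, 1]]


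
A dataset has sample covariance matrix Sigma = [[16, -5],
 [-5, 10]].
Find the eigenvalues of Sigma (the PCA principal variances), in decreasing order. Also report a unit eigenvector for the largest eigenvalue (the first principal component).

Step 1 — characteristic polynomial of 2×2 Sigma:
  det(Sigma - λI) = λ² - trace · λ + det = 0.
  trace = 16 + 10 = 26, det = 16·10 - (-5)² = 135.
Step 2 — discriminant:
  Δ = trace² - 4·det = 676 - 540 = 136.
Step 3 — eigenvalues:
  λ = (trace ± √Δ)/2 = (26 ± 11.6619)/2,
  λ_1 = 18.831,  λ_2 = 7.169.

Step 4 — unit eigenvector for λ_1: solve (Sigma - λ_1 I)v = 0. First row:
  (16 - 18.831)·v_x + (-5)·v_y = 0, i.e. (-2.831)·v_x + (-5)·v_y = 0,
  so v ∝ (b, λ_1 - a) = (-5, 2.831); multiply by -1 so the first entry is positive: u = (5, -2.831).
  ||u|| = √((5)² + (-2.831)²) = √(33.0143) ≈ 5.7458,
  v_1 = u/||u|| ≈ (0.8702, -0.4927) (||v_1|| = 1).

λ_1 = 18.831,  λ_2 = 7.169;  v_1 ≈ (0.8702, -0.4927)


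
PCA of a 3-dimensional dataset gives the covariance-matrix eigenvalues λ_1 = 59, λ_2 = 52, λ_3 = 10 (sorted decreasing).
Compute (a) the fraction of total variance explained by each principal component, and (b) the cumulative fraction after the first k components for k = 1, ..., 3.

Step 1 — total variance = trace(Sigma) = Σ λ_i = 59 + 52 + 10 = 121.

Step 2 — fraction explained by component i = λ_i / Σ λ:
  PC1: 59/121 = 0.4876
  PC2: 52/121 = 0.4298
  PC3: 10/121 = 0.0826

Step 3 — cumulative fraction after k components = (λ_1 + ... + λ_k) / Σ λ:
  k = 1: 59/121 = 0.4876
  k = 2: (59 + 52)/121 = 111/121 = 0.9174
  k = 3: (59 + 52 + 10)/121 = 121/121 = 1

Summary (fraction, with percent):

explained: PC1 0.4876 (48.76%), PC2 0.4298 (42.98%), PC3 0.0826 (8.26%);  cumulative: 0.4876, 0.9174, 1


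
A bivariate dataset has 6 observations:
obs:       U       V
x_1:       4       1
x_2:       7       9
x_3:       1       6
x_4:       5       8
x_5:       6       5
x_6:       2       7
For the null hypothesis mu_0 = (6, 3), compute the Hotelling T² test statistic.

Step 1 — sample mean vector:
  mean(U) = (4 + 7 + 1 + 5 + 6 + 2) / 6 = 25/6 = 4.1667
  mean(V) = (1 + 9 + 6 + 8 + 5 + 7) / 6 = 36/6 = 6
  x̄ = (4.1667, 6),  deviation x̄ - mu_0 = (4.1667, 6) - (6, 3) = (-1.8333, 3).

Step 2 — sample covariance matrix, S[i,j] = (1/(n-1)) · Σ_k (x_{k,i} - mean_i) · (x_{k,j} - mean_j), divisor n-1 = 5:
  S[U,U] = ((-0.1667)·(-0.1667) + (2.8333)·(2.8333) + (-3.1667)·(-3.1667) + (0.8333)·(0.8333) + (1.8333)·(1.8333) + (-2.1667)·(-2.1667)) / 5 = 26.8333/5 = 5.3667
  S[U,V] = ((-0.1667)·(-5) + (2.8333)·(3) + (-3.1667)·(0) + (0.8333)·(2) + (1.8333)·(-1) + (-2.1667)·(1)) / 5 = 7/5 = 1.4
  S[V,V] = ((-5)·(-5) + (3)·(3) + (0)·(0) + (2)·(2) + (-1)·(-1) + (1)·(1)) / 5 = 40/5 = 8
  S = [[5.3667, 1.4],
 [1.4, 8]].

Step 3 — invert S. det(S) = 5.3667·8 - (1.4)² = 40.9733.
  S^{-1} = (1/det) · [[d, -b], [-b, a]] = [[0.1952, -0.0342],
 [-0.0342, 0.131]].

Step 4 — quadratic form (x̄ - mu_0)^T · S^{-1} · (x̄ - mu_0):
  S^{-1} · (x̄ - mu_0) = (-0.4605, 0.4556),
  (x̄ - mu_0)^T · [...] = (-1.8333)·(-0.4605) + (3)·(0.4556) = 2.2109.

Step 5 — scale by n: T² = 6 · 2.2109 = 13.2655.

T² ≈ 13.2655


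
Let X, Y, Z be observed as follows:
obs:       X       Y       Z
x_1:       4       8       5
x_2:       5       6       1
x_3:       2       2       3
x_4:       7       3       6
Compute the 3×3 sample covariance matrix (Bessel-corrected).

Step 1 — column means:
  mean(X) = (4 + 5 + 2 + 7) / 4 = 18/4 = 4.5
  mean(Y) = (8 + 6 + 2 + 3) / 4 = 19/4 = 4.75
  mean(Z) = (5 + 1 + 3 + 6) / 4 = 15/4 = 3.75

Step 2 — sample covariance S[i,j] = (1/(n-1)) · Σ_k (x_{k,i} - mean_i) · (x_{k,j} - mean_j), with n-1 = 3.
  S[X,X] = ((-0.5)·(-0.5) + (0.5)·(0.5) + (-2.5)·(-2.5) + (2.5)·(2.5)) / 3 = 13/3 = 4.3333
  S[X,Y] = ((-0.5)·(3.25) + (0.5)·(1.25) + (-2.5)·(-2.75) + (2.5)·(-1.75)) / 3 = 1.5/3 = 0.5
  S[X,Z] = ((-0.5)·(1.25) + (0.5)·(-2.75) + (-2.5)·(-0.75) + (2.5)·(2.25)) / 3 = 5.5/3 = 1.8333
  S[Y,Y] = ((3.25)·(3.25) + (1.25)·(1.25) + (-2.75)·(-2.75) + (-1.75)·(-1.75)) / 3 = 22.75/3 = 7.5833
  S[Y,Z] = ((3.25)·(1.25) + (1.25)·(-2.75) + (-2.75)·(-0.75) + (-1.75)·(2.25)) / 3 = -1.25/3 = -0.4167
  S[Z,Z] = ((1.25)·(1.25) + (-2.75)·(-2.75) + (-0.75)·(-0.75) + (2.25)·(2.25)) / 3 = 14.75/3 = 4.9167

S is symmetric (S[j,i] = S[i,j]). Assembling:

S = [[4.3333, 0.5, 1.8333],
 [0.5, 7.5833, -0.4167],
 [1.8333, -0.4167, 4.9167]]


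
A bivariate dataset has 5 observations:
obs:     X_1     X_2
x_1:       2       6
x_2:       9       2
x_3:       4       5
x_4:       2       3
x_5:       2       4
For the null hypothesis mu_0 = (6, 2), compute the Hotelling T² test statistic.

Step 1 — sample mean vector:
  mean(X_1) = (2 + 9 + 4 + 2 + 2) / 5 = 19/5 = 3.8
  mean(X_2) = (6 + 2 + 5 + 3 + 4) / 5 = 20/5 = 4
  x̄ = (3.8, 4),  deviation x̄ - mu_0 = (3.8, 4) - (6, 2) = (-2.2, 2).

Step 2 — sample covariance matrix, S[i,j] = (1/(n-1)) · Σ_k (x_{k,i} - mean_i) · (x_{k,j} - mean_j), divisor n-1 = 4:
  S[X_1,X_1] = ((-1.8)·(-1.8) + (5.2)·(5.2) + (0.2)·(0.2) + (-1.8)·(-1.8) + (-1.8)·(-1.8)) / 4 = 36.8/4 = 9.2
  S[X_1,X_2] = ((-1.8)·(2) + (5.2)·(-2) + (0.2)·(1) + (-1.8)·(-1) + (-1.8)·(0)) / 4 = -12/4 = -3
  S[X_2,X_2] = ((2)·(2) + (-2)·(-2) + (1)·(1) + (-1)·(-1) + (0)·(0)) / 4 = 10/4 = 2.5
  S = [[9.2, -3],
 [-3, 2.5]].

Step 3 — invert S. det(S) = 9.2·2.5 - (-3)² = 14.
  S^{-1} = (1/det) · [[d, -b], [-b, a]] = [[0.1786, 0.2143],
 [0.2143, 0.6571]].

Step 4 — quadratic form (x̄ - mu_0)^T · S^{-1} · (x̄ - mu_0):
  S^{-1} · (x̄ - mu_0) = (0.0357, 0.8429),
  (x̄ - mu_0)^T · [...] = (-2.2)·(0.0357) + (2)·(0.8429) = 1.6071.

Step 5 — scale by n: T² = 5 · 1.6071 = 8.0357.

T² ≈ 8.0357


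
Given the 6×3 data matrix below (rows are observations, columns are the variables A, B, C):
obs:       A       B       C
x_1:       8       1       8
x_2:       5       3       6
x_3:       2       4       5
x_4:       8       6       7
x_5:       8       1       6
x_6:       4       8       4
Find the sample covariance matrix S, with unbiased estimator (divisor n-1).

Step 1 — column means:
  mean(A) = (8 + 5 + 2 + 8 + 8 + 4) / 6 = 35/6 = 5.8333
  mean(B) = (1 + 3 + 4 + 6 + 1 + 8) / 6 = 23/6 = 3.8333
  mean(C) = (8 + 6 + 5 + 7 + 6 + 4) / 6 = 36/6 = 6

Step 2 — sample covariance S[i,j] = (1/(n-1)) · Σ_k (x_{k,i} - mean_i) · (x_{k,j} - mean_j), with n-1 = 5.
  S[A,A] = ((2.1667)·(2.1667) + (-0.8333)·(-0.8333) + (-3.8333)·(-3.8333) + (2.1667)·(2.1667) + (2.1667)·(2.1667) + (-1.8333)·(-1.8333)) / 5 = 32.8333/5 = 6.5667
  S[A,B] = ((2.1667)·(-2.8333) + (-0.8333)·(-0.8333) + (-3.8333)·(0.1667) + (2.1667)·(2.1667) + (2.1667)·(-2.8333) + (-1.8333)·(4.1667)) / 5 = -15.1667/5 = -3.0333
  S[A,C] = ((2.1667)·(2) + (-0.8333)·(0) + (-3.8333)·(-1) + (2.1667)·(1) + (2.1667)·(0) + (-1.8333)·(-2)) / 5 = 14/5 = 2.8
  S[B,B] = ((-2.8333)·(-2.8333) + (-0.8333)·(-0.8333) + (0.1667)·(0.1667) + (2.1667)·(2.1667) + (-2.8333)·(-2.8333) + (4.1667)·(4.1667)) / 5 = 38.8333/5 = 7.7667
  S[B,C] = ((-2.8333)·(2) + (-0.8333)·(0) + (0.1667)·(-1) + (2.1667)·(1) + (-2.8333)·(0) + (4.1667)·(-2)) / 5 = -12/5 = -2.4
  S[C,C] = ((2)·(2) + (0)·(0) + (-1)·(-1) + (1)·(1) + (0)·(0) + (-2)·(-2)) / 5 = 10/5 = 2

S is symmetric (S[j,i] = S[i,j]). Assembling:

S = [[6.5667, -3.0333, 2.8],
 [-3.0333, 7.7667, -2.4],
 [2.8, -2.4, 2]]


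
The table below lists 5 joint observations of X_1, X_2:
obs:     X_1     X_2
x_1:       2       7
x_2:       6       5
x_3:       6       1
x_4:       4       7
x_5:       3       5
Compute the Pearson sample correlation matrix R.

Step 1 — column means:
  mean(X_1) = (2 + 6 + 6 + 4 + 3) / 5 = 21/5 = 4.2
  mean(X_2) = (7 + 5 + 1 + 7 + 5) / 5 = 25/5 = 5

Step 2 — sample variances and covariances s[i,j] = (1/(n-1)) · Σ_k (x_{k,i} - mean_i) · (x_{k,j} - mean_j), with n-1 = 4:
  s[X_1,X_1] = ((-2.2)·(-2.2) + (1.8)·(1.8) + (1.8)·(1.8) + (-0.2)·(-0.2) + (-1.2)·(-1.2)) / 4 = 12.8/4 = 3.2
  s[X_1,X_2] = ((-2.2)·(2) + (1.8)·(0) + (1.8)·(-4) + (-0.2)·(2) + (-1.2)·(0)) / 4 = -12/4 = -3
  s[X_2,X_2] = ((2)·(2) + (0)·(0) + (-4)·(-4) + (2)·(2) + (0)·(0)) / 4 = 24/4 = 6
  Sample standard deviations s_i = √(s[i,i]):
  s(X_1) = √(3.2) = 1.7889
  s(X_2) = √(6) = 2.4495

Step 3 — r_{ij} = s_{ij} / (s_i · s_j):
  r[X_1,X_1] = 1 (diagonal).
  r[X_1,X_2] = -3 / (1.7889 · 2.4495) = -3 / 4.3818 = -0.6847
  r[X_2,X_2] = 1 (diagonal).

R is symmetric with unit diagonal. Assembling:

R = [[1, -0.6847],
 [-0.6847, 1]]


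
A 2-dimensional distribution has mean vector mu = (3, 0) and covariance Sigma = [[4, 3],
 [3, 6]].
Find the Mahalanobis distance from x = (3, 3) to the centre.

Step 1 — centre the observation: (x - mu) = (0, 3).

Step 2 — invert Sigma. det(Sigma) = 4·6 - (3)² = 15.
  Sigma^{-1} = (1/det) · [[d, -b], [-b, a]] = [[0.4, -0.2],
 [-0.2, 0.2667]].

Step 3 — form the quadratic (x - mu)^T · Sigma^{-1} · (x - mu):
  Sigma^{-1} · (x - mu) = (-0.6, 0.8).
  (x - mu)^T · [Sigma^{-1} · (x - mu)] = (0)·(-0.6) + (3)·(0.8) = 2.4.

Step 4 — take square root: d = √(2.4) ≈ 1.5492.

d(x, mu) = √(2.4) ≈ 1.5492


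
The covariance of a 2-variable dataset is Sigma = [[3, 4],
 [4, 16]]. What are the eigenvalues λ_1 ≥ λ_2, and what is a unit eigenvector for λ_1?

Step 1 — characteristic polynomial of 2×2 Sigma:
  det(Sigma - λI) = λ² - trace · λ + det = 0.
  trace = 3 + 16 = 19, det = 3·16 - (4)² = 32.
Step 2 — discriminant:
  Δ = trace² - 4·det = 361 - 128 = 233.
Step 3 — eigenvalues:
  λ = (trace ± √Δ)/2 = (19 ± 15.2643)/2,
  λ_1 = 17.1322,  λ_2 = 1.8678.

Step 4 — unit eigenvector for λ_1: solve (Sigma - λ_1 I)v = 0. First row:
  (3 - 17.1322)·v_x + (4)·v_y = 0, i.e. (-14.1322)·v_x + (4)·v_y = 0,
  so v ∝ (b, λ_1 - a) = (4, 14.1322) = u.
  ||u|| = √((4)² + (14.1322)²) = √(215.7182) ≈ 14.6873,
  v_1 = u/||u|| ≈ (0.2723, 0.9622) (||v_1|| = 1).

λ_1 = 17.1322,  λ_2 = 1.8678;  v_1 ≈ (0.2723, 0.9622)


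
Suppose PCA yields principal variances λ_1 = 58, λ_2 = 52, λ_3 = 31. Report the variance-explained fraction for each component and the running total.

Step 1 — total variance = trace(Sigma) = Σ λ_i = 58 + 52 + 31 = 141.

Step 2 — fraction explained by component i = λ_i / Σ λ:
  PC1: 58/141 = 0.4113
  PC2: 52/141 = 0.3688
  PC3: 31/141 = 0.2199

Step 3 — cumulative fraction after k components = (λ_1 + ... + λ_k) / Σ λ:
  k = 1: 58/141 = 0.4113
  k = 2: (58 + 52)/141 = 110/141 = 0.7801
  k = 3: (58 + 52 + 31)/141 = 141/141 = 1

Summary (fraction, with percent):

explained: PC1 0.4113 (41.13%), PC2 0.3688 (36.88%), PC3 0.2199 (21.99%);  cumulative: 0.4113, 0.7801, 1


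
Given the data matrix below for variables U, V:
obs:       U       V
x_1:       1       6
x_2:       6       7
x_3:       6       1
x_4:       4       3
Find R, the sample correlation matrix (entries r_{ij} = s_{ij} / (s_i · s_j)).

Step 1 — column means:
  mean(U) = (1 + 6 + 6 + 4) / 4 = 17/4 = 4.25
  mean(V) = (6 + 7 + 1 + 3) / 4 = 17/4 = 4.25

Step 2 — sample variances and covariances s[i,j] = (1/(n-1)) · Σ_k (x_{k,i} - mean_i) · (x_{k,j} - mean_j), with n-1 = 3:
  s[U,U] = ((-3.25)·(-3.25) + (1.75)·(1.75) + (1.75)·(1.75) + (-0.25)·(-0.25)) / 3 = 16.75/3 = 5.5833
  s[U,V] = ((-3.25)·(1.75) + (1.75)·(2.75) + (1.75)·(-3.25) + (-0.25)·(-1.25)) / 3 = -6.25/3 = -2.0833
  s[V,V] = ((1.75)·(1.75) + (2.75)·(2.75) + (-3.25)·(-3.25) + (-1.25)·(-1.25)) / 3 = 22.75/3 = 7.5833
  Sample standard deviations s_i = √(s[i,i]):
  s(U) = √(5.5833) = 2.3629
  s(V) = √(7.5833) = 2.7538

Step 3 — r_{ij} = s_{ij} / (s_i · s_j):
  r[U,U] = 1 (diagonal).
  r[U,V] = -2.0833 / (2.3629 · 2.7538) = -2.0833 / 6.5069 = -0.3202
  r[V,V] = 1 (diagonal).

R is symmetric with unit diagonal. Assembling:

R = [[1, -0.3202],
 [-0.3202, 1]]


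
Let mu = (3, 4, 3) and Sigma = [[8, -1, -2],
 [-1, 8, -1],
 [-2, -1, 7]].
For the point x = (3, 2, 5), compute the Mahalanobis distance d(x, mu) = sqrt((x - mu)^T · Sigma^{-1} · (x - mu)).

Step 1 — centre the observation: (x - mu) = (0, -2, 2).

Step 2 — invert Sigma (cofactor / det for 3×3, or solve directly):
  Sigma^{-1} = [[0.1385, 0.0227, 0.0428],
 [0.0227, 0.131, 0.0252],
 [0.0428, 0.0252, 0.1587]].

Step 3 — form the quadratic (x - mu)^T · Sigma^{-1} · (x - mu):
  Sigma^{-1} · (x - mu) = (0.0403, -0.2116, 0.267).
  (x - mu)^T · [Sigma^{-1} · (x - mu)] = (0)·(0.0403) + (-2)·(-0.2116) + (2)·(0.267) = 0.9572.

Step 4 — take square root: d = √(0.9572) ≈ 0.9784.

d(x, mu) = √(0.9572) ≈ 0.9784


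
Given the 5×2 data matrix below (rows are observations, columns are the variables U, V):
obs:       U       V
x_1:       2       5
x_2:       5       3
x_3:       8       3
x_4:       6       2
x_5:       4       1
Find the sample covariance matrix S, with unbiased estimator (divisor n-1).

Step 1 — column means:
  mean(U) = (2 + 5 + 8 + 6 + 4) / 5 = 25/5 = 5
  mean(V) = (5 + 3 + 3 + 2 + 1) / 5 = 14/5 = 2.8

Step 2 — sample covariance S[i,j] = (1/(n-1)) · Σ_k (x_{k,i} - mean_i) · (x_{k,j} - mean_j), with n-1 = 4.
  S[U,U] = ((-3)·(-3) + (0)·(0) + (3)·(3) + (1)·(1) + (-1)·(-1)) / 4 = 20/4 = 5
  S[U,V] = ((-3)·(2.2) + (0)·(0.2) + (3)·(0.2) + (1)·(-0.8) + (-1)·(-1.8)) / 4 = -5/4 = -1.25
  S[V,V] = ((2.2)·(2.2) + (0.2)·(0.2) + (0.2)·(0.2) + (-0.8)·(-0.8) + (-1.8)·(-1.8)) / 4 = 8.8/4 = 2.2

S is symmetric (S[j,i] = S[i,j]). Assembling:

S = [[5, -1.25],
 [-1.25, 2.2]]


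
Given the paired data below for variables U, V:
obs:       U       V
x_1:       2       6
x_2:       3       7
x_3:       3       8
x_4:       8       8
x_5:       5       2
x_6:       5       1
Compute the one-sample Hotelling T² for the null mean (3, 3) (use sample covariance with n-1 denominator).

Step 1 — sample mean vector:
  mean(U) = (2 + 3 + 3 + 8 + 5 + 5) / 6 = 26/6 = 4.3333
  mean(V) = (6 + 7 + 8 + 8 + 2 + 1) / 6 = 32/6 = 5.3333
  x̄ = (4.3333, 5.3333),  deviation x̄ - mu_0 = (4.3333, 5.3333) - (3, 3) = (1.3333, 2.3333).

Step 2 — sample covariance matrix, S[i,j] = (1/(n-1)) · Σ_k (x_{k,i} - mean_i) · (x_{k,j} - mean_j), divisor n-1 = 5:
  S[U,U] = ((-2.3333)·(-2.3333) + (-1.3333)·(-1.3333) + (-1.3333)·(-1.3333) + (3.6667)·(3.6667) + (0.6667)·(0.6667) + (0.6667)·(0.6667)) / 5 = 23.3333/5 = 4.6667
  S[U,V] = ((-2.3333)·(0.6667) + (-1.3333)·(1.6667) + (-1.3333)·(2.6667) + (3.6667)·(2.6667) + (0.6667)·(-3.3333) + (0.6667)·(-4.3333)) / 5 = -2.6667/5 = -0.5333
  S[V,V] = ((0.6667)·(0.6667) + (1.6667)·(1.6667) + (2.6667)·(2.6667) + (2.6667)·(2.6667) + (-3.3333)·(-3.3333) + (-4.3333)·(-4.3333)) / 5 = 47.3333/5 = 9.4667
  S = [[4.6667, -0.5333],
 [-0.5333, 9.4667]].

Step 3 — invert S. det(S) = 4.6667·9.4667 - (-0.5333)² = 43.8933.
  S^{-1} = (1/det) · [[d, -b], [-b, a]] = [[0.2157, 0.0122],
 [0.0122, 0.1063]].

Step 4 — quadratic form (x̄ - mu_0)^T · S^{-1} · (x̄ - mu_0):
  S^{-1} · (x̄ - mu_0) = (0.3159, 0.2643),
  (x̄ - mu_0)^T · [...] = (1.3333)·(0.3159) + (2.3333)·(0.2643) = 1.0379.

Step 5 — scale by n: T² = 6 · 1.0379 = 6.2272.

T² ≈ 6.2272


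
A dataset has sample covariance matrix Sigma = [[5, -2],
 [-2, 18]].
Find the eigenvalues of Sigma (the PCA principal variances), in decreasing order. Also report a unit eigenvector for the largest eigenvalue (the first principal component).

Step 1 — characteristic polynomial of 2×2 Sigma:
  det(Sigma - λI) = λ² - trace · λ + det = 0.
  trace = 5 + 18 = 23, det = 5·18 - (-2)² = 86.
Step 2 — discriminant:
  Δ = trace² - 4·det = 529 - 344 = 185.
Step 3 — eigenvalues:
  λ = (trace ± √Δ)/2 = (23 ± 13.6015)/2,
  λ_1 = 18.3007,  λ_2 = 4.6993.

Step 4 — unit eigenvector for λ_1: solve (Sigma - λ_1 I)v = 0. First row:
  (5 - 18.3007)·v_x + (-2)·v_y = 0, i.e. (-13.3007)·v_x + (-2)·v_y = 0,
  so v ∝ (b, λ_1 - a) = (-2, 13.3007); multiply by -1 so the first entry is positive: u = (2, -13.3007).
  ||u|| = √((2)² + (-13.3007)²) = √(180.9096) ≈ 13.4503,
  v_1 = u/||u|| ≈ (0.1487, -0.9889) (||v_1|| = 1).

λ_1 = 18.3007,  λ_2 = 4.6993;  v_1 ≈ (0.1487, -0.9889)


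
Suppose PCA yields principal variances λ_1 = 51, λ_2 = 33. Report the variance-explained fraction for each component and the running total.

Step 1 — total variance = trace(Sigma) = Σ λ_i = 51 + 33 = 84.

Step 2 — fraction explained by component i = λ_i / Σ λ:
  PC1: 51/84 = 0.6071
  PC2: 33/84 = 0.3929

Step 3 — cumulative fraction after k components = (λ_1 + ... + λ_k) / Σ λ:
  k = 1: 51/84 = 0.6071
  k = 2: (51 + 33)/84 = 84/84 = 1

Summary (fraction, with percent):

explained: PC1 0.6071 (60.71%), PC2 0.3929 (39.29%);  cumulative: 0.6071, 1


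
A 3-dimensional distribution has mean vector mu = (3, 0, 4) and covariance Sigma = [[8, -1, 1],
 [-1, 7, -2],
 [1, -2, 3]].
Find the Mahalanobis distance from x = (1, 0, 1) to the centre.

Step 1 — centre the observation: (x - mu) = (-2, 0, -3).

Step 2 — invert Sigma (cofactor / det for 3×3, or solve directly):
  Sigma^{-1} = [[0.1308, 0.0077, -0.0385],
 [0.0077, 0.1769, 0.1154],
 [-0.0385, 0.1154, 0.4231]].

Step 3 — form the quadratic (x - mu)^T · Sigma^{-1} · (x - mu):
  Sigma^{-1} · (x - mu) = (-0.1462, -0.3615, -1.1923).
  (x - mu)^T · [Sigma^{-1} · (x - mu)] = (-2)·(-0.1462) + (0)·(-0.3615) + (-3)·(-1.1923) = 3.8692.

Step 4 — take square root: d = √(3.8692) ≈ 1.967.

d(x, mu) = √(3.8692) ≈ 1.967


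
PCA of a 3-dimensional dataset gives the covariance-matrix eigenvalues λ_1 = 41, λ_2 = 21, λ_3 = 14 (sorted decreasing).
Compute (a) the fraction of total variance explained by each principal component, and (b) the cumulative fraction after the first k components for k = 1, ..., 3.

Step 1 — total variance = trace(Sigma) = Σ λ_i = 41 + 21 + 14 = 76.

Step 2 — fraction explained by component i = λ_i / Σ λ:
  PC1: 41/76 = 0.5395
  PC2: 21/76 = 0.2763
  PC3: 14/76 = 0.1842

Step 3 — cumulative fraction after k components = (λ_1 + ... + λ_k) / Σ λ:
  k = 1: 41/76 = 0.5395
  k = 2: (41 + 21)/76 = 62/76 = 0.8158
  k = 3: (41 + 21 + 14)/76 = 76/76 = 1

Summary (fraction, with percent):

explained: PC1 0.5395 (53.95%), PC2 0.2763 (27.63%), PC3 0.1842 (18.42%);  cumulative: 0.5395, 0.8158, 1


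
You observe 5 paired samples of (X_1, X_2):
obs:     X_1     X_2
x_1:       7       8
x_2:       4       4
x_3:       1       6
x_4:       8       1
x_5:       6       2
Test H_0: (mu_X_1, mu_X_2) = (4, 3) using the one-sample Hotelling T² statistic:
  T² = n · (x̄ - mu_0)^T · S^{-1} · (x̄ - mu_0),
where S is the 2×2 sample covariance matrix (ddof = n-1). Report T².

Step 1 — sample mean vector:
  mean(X_1) = (7 + 4 + 1 + 8 + 6) / 5 = 26/5 = 5.2
  mean(X_2) = (8 + 4 + 6 + 1 + 2) / 5 = 21/5 = 4.2
  x̄ = (5.2, 4.2),  deviation x̄ - mu_0 = (5.2, 4.2) - (4, 3) = (1.2, 1.2).

Step 2 — sample covariance matrix, S[i,j] = (1/(n-1)) · Σ_k (x_{k,i} - mean_i) · (x_{k,j} - mean_j), divisor n-1 = 4:
  S[X_1,X_1] = ((1.8)·(1.8) + (-1.2)·(-1.2) + (-4.2)·(-4.2) + (2.8)·(2.8) + (0.8)·(0.8)) / 4 = 30.8/4 = 7.7
  S[X_1,X_2] = ((1.8)·(3.8) + (-1.2)·(-0.2) + (-4.2)·(1.8) + (2.8)·(-3.2) + (0.8)·(-2.2)) / 4 = -11.2/4 = -2.8
  S[X_2,X_2] = ((3.8)·(3.8) + (-0.2)·(-0.2) + (1.8)·(1.8) + (-3.2)·(-3.2) + (-2.2)·(-2.2)) / 4 = 32.8/4 = 8.2
  S = [[7.7, -2.8],
 [-2.8, 8.2]].

Step 3 — invert S. det(S) = 7.7·8.2 - (-2.8)² = 55.3.
  S^{-1} = (1/det) · [[d, -b], [-b, a]] = [[0.1483, 0.0506],
 [0.0506, 0.1392]].

Step 4 — quadratic form (x̄ - mu_0)^T · S^{-1} · (x̄ - mu_0):
  S^{-1} · (x̄ - mu_0) = (0.2387, 0.2278),
  (x̄ - mu_0)^T · [...] = (1.2)·(0.2387) + (1.2)·(0.2278) = 0.5599.

Step 5 — scale by n: T² = 5 · 0.5599 = 2.7993.

T² ≈ 2.7993


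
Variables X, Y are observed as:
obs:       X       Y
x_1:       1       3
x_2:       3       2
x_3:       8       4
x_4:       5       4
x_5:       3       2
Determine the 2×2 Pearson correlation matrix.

Step 1 — column means:
  mean(X) = (1 + 3 + 8 + 5 + 3) / 5 = 20/5 = 4
  mean(Y) = (3 + 2 + 4 + 4 + 2) / 5 = 15/5 = 3

Step 2 — sample variances and covariances s[i,j] = (1/(n-1)) · Σ_k (x_{k,i} - mean_i) · (x_{k,j} - mean_j), with n-1 = 4:
  s[X,X] = ((-3)·(-3) + (-1)·(-1) + (4)·(4) + (1)·(1) + (-1)·(-1)) / 4 = 28/4 = 7
  s[X,Y] = ((-3)·(0) + (-1)·(-1) + (4)·(1) + (1)·(1) + (-1)·(-1)) / 4 = 7/4 = 1.75
  s[Y,Y] = ((0)·(0) + (-1)·(-1) + (1)·(1) + (1)·(1) + (-1)·(-1)) / 4 = 4/4 = 1
  Sample standard deviations s_i = √(s[i,i]):
  s(X) = √(7) = 2.6458
  s(Y) = √(1) = 1

Step 3 — r_{ij} = s_{ij} / (s_i · s_j):
  r[X,X] = 1 (diagonal).
  r[X,Y] = 1.75 / (2.6458 · 1) = 1.75 / 2.6458 = 0.6614
  r[Y,Y] = 1 (diagonal).

R is symmetric with unit diagonal. Assembling:

R = [[1, 0.6614],
 [0.6614, 1]]


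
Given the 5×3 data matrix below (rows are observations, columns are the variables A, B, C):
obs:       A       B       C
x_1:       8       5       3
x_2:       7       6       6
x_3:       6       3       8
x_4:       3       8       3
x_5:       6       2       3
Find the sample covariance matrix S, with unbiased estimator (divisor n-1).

Step 1 — column means:
  mean(A) = (8 + 7 + 6 + 3 + 6) / 5 = 30/5 = 6
  mean(B) = (5 + 6 + 3 + 8 + 2) / 5 = 24/5 = 4.8
  mean(C) = (3 + 6 + 8 + 3 + 3) / 5 = 23/5 = 4.6

Step 2 — sample covariance S[i,j] = (1/(n-1)) · Σ_k (x_{k,i} - mean_i) · (x_{k,j} - mean_j), with n-1 = 4.
  S[A,A] = ((2)·(2) + (1)·(1) + (0)·(0) + (-3)·(-3) + (0)·(0)) / 4 = 14/4 = 3.5
  S[A,B] = ((2)·(0.2) + (1)·(1.2) + (0)·(-1.8) + (-3)·(3.2) + (0)·(-2.8)) / 4 = -8/4 = -2
  S[A,C] = ((2)·(-1.6) + (1)·(1.4) + (0)·(3.4) + (-3)·(-1.6) + (0)·(-1.6)) / 4 = 3/4 = 0.75
  S[B,B] = ((0.2)·(0.2) + (1.2)·(1.2) + (-1.8)·(-1.8) + (3.2)·(3.2) + (-2.8)·(-2.8)) / 4 = 22.8/4 = 5.7
  S[B,C] = ((0.2)·(-1.6) + (1.2)·(1.4) + (-1.8)·(3.4) + (3.2)·(-1.6) + (-2.8)·(-1.6)) / 4 = -5.4/4 = -1.35
  S[C,C] = ((-1.6)·(-1.6) + (1.4)·(1.4) + (3.4)·(3.4) + (-1.6)·(-1.6) + (-1.6)·(-1.6)) / 4 = 21.2/4 = 5.3

S is symmetric (S[j,i] = S[i,j]). Assembling:

S = [[3.5, -2, 0.75],
 [-2, 5.7, -1.35],
 [0.75, -1.35, 5.3]]


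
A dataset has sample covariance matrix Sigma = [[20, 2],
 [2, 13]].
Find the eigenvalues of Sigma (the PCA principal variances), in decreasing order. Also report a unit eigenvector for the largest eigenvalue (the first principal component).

Step 1 — characteristic polynomial of 2×2 Sigma:
  det(Sigma - λI) = λ² - trace · λ + det = 0.
  trace = 20 + 13 = 33, det = 20·13 - (2)² = 256.
Step 2 — discriminant:
  Δ = trace² - 4·det = 1089 - 1024 = 65.
Step 3 — eigenvalues:
  λ = (trace ± √Δ)/2 = (33 ± 8.0623)/2,
  λ_1 = 20.5311,  λ_2 = 12.4689.

Step 4 — unit eigenvector for λ_1: solve (Sigma - λ_1 I)v = 0. First row:
  (20 - 20.5311)·v_x + (2)·v_y = 0, i.e. (-0.5311)·v_x + (2)·v_y = 0,
  so v ∝ (b, λ_1 - a) = (2, 0.5311) = u.
  ||u|| = √((2)² + (0.5311)²) = √(4.2821) ≈ 2.0693,
  v_1 = u/||u|| ≈ (0.9665, 0.2567) (||v_1|| = 1).

λ_1 = 20.5311,  λ_2 = 12.4689;  v_1 ≈ (0.9665, 0.2567)


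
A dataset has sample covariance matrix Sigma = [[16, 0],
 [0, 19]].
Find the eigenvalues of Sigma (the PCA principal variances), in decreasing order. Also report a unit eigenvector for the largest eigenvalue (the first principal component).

Step 1 — characteristic polynomial of 2×2 Sigma:
  det(Sigma - λI) = λ² - trace · λ + det = 0.
  trace = 16 + 19 = 35, det = 16·19 - (0)² = 304.
Step 2 — discriminant:
  Δ = trace² - 4·det = 1225 - 1216 = 9.
Step 3 — eigenvalues:
  λ = (trace ± √Δ)/2 = (35 ± 3)/2,
  λ_1 = 19,  λ_2 = 16.

Step 4 — unit eigenvector for λ_1: Sigma is diagonal, so its eigenvectors are the coordinate axes. λ_1 = 19 is the diagonal entry on the second coordinate axis, hence
  v_1 = (0, 1) (||v_1|| = 1).

λ_1 = 19,  λ_2 = 16;  v_1 ≈ (0, 1)


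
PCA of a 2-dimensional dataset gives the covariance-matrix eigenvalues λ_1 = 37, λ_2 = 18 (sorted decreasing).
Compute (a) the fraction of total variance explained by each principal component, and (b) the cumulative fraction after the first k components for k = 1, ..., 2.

Step 1 — total variance = trace(Sigma) = Σ λ_i = 37 + 18 = 55.

Step 2 — fraction explained by component i = λ_i / Σ λ:
  PC1: 37/55 = 0.6727
  PC2: 18/55 = 0.3273

Step 3 — cumulative fraction after k components = (λ_1 + ... + λ_k) / Σ λ:
  k = 1: 37/55 = 0.6727
  k = 2: (37 + 18)/55 = 55/55 = 1

Summary (fraction, with percent):

explained: PC1 0.6727 (67.27%), PC2 0.3273 (32.73%);  cumulative: 0.6727, 1


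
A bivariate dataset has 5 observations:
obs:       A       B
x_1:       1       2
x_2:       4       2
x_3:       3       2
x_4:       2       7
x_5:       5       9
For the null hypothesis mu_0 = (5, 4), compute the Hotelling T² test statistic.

Step 1 — sample mean vector:
  mean(A) = (1 + 4 + 3 + 2 + 5) / 5 = 15/5 = 3
  mean(B) = (2 + 2 + 2 + 7 + 9) / 5 = 22/5 = 4.4
  x̄ = (3, 4.4),  deviation x̄ - mu_0 = (3, 4.4) - (5, 4) = (-2, 0.4).

Step 2 — sample covariance matrix, S[i,j] = (1/(n-1)) · Σ_k (x_{k,i} - mean_i) · (x_{k,j} - mean_j), divisor n-1 = 4:
  S[A,A] = ((-2)·(-2) + (1)·(1) + (0)·(0) + (-1)·(-1) + (2)·(2)) / 4 = 10/4 = 2.5
  S[A,B] = ((-2)·(-2.4) + (1)·(-2.4) + (0)·(-2.4) + (-1)·(2.6) + (2)·(4.6)) / 4 = 9/4 = 2.25
  S[B,B] = ((-2.4)·(-2.4) + (-2.4)·(-2.4) + (-2.4)·(-2.4) + (2.6)·(2.6) + (4.6)·(4.6)) / 4 = 45.2/4 = 11.3
  S = [[2.5, 2.25],
 [2.25, 11.3]].

Step 3 — invert S. det(S) = 2.5·11.3 - (2.25)² = 23.1875.
  S^{-1} = (1/det) · [[d, -b], [-b, a]] = [[0.4873, -0.097],
 [-0.097, 0.1078]].

Step 4 — quadratic form (x̄ - mu_0)^T · S^{-1} · (x̄ - mu_0):
  S^{-1} · (x̄ - mu_0) = (-1.0135, 0.2372),
  (x̄ - mu_0)^T · [...] = (-2)·(-1.0135) + (0.4)·(0.2372) = 2.1218.

Step 5 — scale by n: T² = 5 · 2.1218 = 10.6092.

T² ≈ 10.6092


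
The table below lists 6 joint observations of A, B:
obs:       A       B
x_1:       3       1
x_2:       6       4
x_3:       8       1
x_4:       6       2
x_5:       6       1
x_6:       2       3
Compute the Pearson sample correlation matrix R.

Step 1 — column means:
  mean(A) = (3 + 6 + 8 + 6 + 6 + 2) / 6 = 31/6 = 5.1667
  mean(B) = (1 + 4 + 1 + 2 + 1 + 3) / 6 = 12/6 = 2

Step 2 — sample variances and covariances s[i,j] = (1/(n-1)) · Σ_k (x_{k,i} - mean_i) · (x_{k,j} - mean_j), with n-1 = 5:
  s[A,A] = ((-2.1667)·(-2.1667) + (0.8333)·(0.8333) + (2.8333)·(2.8333) + (0.8333)·(0.8333) + (0.8333)·(0.8333) + (-3.1667)·(-3.1667)) / 5 = 24.8333/5 = 4.9667
  s[A,B] = ((-2.1667)·(-1) + (0.8333)·(2) + (2.8333)·(-1) + (0.8333)·(0) + (0.8333)·(-1) + (-3.1667)·(1)) / 5 = -3/5 = -0.6
  s[B,B] = ((-1)·(-1) + (2)·(2) + (-1)·(-1) + (0)·(0) + (-1)·(-1) + (1)·(1)) / 5 = 8/5 = 1.6
  Sample standard deviations s_i = √(s[i,i]):
  s(A) = √(4.9667) = 2.2286
  s(B) = √(1.6) = 1.2649

Step 3 — r_{ij} = s_{ij} / (s_i · s_j):
  r[A,A] = 1 (diagonal).
  r[A,B] = -0.6 / (2.2286 · 1.2649) = -0.6 / 2.819 = -0.2128
  r[B,B] = 1 (diagonal).

R is symmetric with unit diagonal. Assembling:

R = [[1, -0.2128],
 [-0.2128, 1]]


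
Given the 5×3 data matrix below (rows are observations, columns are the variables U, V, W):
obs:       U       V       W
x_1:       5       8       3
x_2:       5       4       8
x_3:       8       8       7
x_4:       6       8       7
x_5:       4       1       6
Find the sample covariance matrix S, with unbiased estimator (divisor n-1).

Step 1 — column means:
  mean(U) = (5 + 5 + 8 + 6 + 4) / 5 = 28/5 = 5.6
  mean(V) = (8 + 4 + 8 + 8 + 1) / 5 = 29/5 = 5.8
  mean(W) = (3 + 8 + 7 + 7 + 6) / 5 = 31/5 = 6.2

Step 2 — sample covariance S[i,j] = (1/(n-1)) · Σ_k (x_{k,i} - mean_i) · (x_{k,j} - mean_j), with n-1 = 4.
  S[U,U] = ((-0.6)·(-0.6) + (-0.6)·(-0.6) + (2.4)·(2.4) + (0.4)·(0.4) + (-1.6)·(-1.6)) / 4 = 9.2/4 = 2.3
  S[U,V] = ((-0.6)·(2.2) + (-0.6)·(-1.8) + (2.4)·(2.2) + (0.4)·(2.2) + (-1.6)·(-4.8)) / 4 = 13.6/4 = 3.4
  S[U,W] = ((-0.6)·(-3.2) + (-0.6)·(1.8) + (2.4)·(0.8) + (0.4)·(0.8) + (-1.6)·(-0.2)) / 4 = 3.4/4 = 0.85
  S[V,V] = ((2.2)·(2.2) + (-1.8)·(-1.8) + (2.2)·(2.2) + (2.2)·(2.2) + (-4.8)·(-4.8)) / 4 = 40.8/4 = 10.2
  S[V,W] = ((2.2)·(-3.2) + (-1.8)·(1.8) + (2.2)·(0.8) + (2.2)·(0.8) + (-4.8)·(-0.2)) / 4 = -5.8/4 = -1.45
  S[W,W] = ((-3.2)·(-3.2) + (1.8)·(1.8) + (0.8)·(0.8) + (0.8)·(0.8) + (-0.2)·(-0.2)) / 4 = 14.8/4 = 3.7

S is symmetric (S[j,i] = S[i,j]). Assembling:

S = [[2.3, 3.4, 0.85],
 [3.4, 10.2, -1.45],
 [0.85, -1.45, 3.7]]


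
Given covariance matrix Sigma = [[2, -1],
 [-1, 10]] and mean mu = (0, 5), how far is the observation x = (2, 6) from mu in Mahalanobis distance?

Step 1 — centre the observation: (x - mu) = (2, 1).

Step 2 — invert Sigma. det(Sigma) = 2·10 - (-1)² = 19.
  Sigma^{-1} = (1/det) · [[d, -b], [-b, a]] = [[0.5263, 0.0526],
 [0.0526, 0.1053]].

Step 3 — form the quadratic (x - mu)^T · Sigma^{-1} · (x - mu):
  Sigma^{-1} · (x - mu) = (1.1053, 0.2105).
  (x - mu)^T · [Sigma^{-1} · (x - mu)] = (2)·(1.1053) + (1)·(0.2105) = 2.4211.

Step 4 — take square root: d = √(2.4211) ≈ 1.556.

d(x, mu) = √(2.4211) ≈ 1.556


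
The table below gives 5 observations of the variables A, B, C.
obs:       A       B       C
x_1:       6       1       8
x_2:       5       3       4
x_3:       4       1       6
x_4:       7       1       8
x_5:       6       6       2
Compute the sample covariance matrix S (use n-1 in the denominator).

Step 1 — column means:
  mean(A) = (6 + 5 + 4 + 7 + 6) / 5 = 28/5 = 5.6
  mean(B) = (1 + 3 + 1 + 1 + 6) / 5 = 12/5 = 2.4
  mean(C) = (8 + 4 + 6 + 8 + 2) / 5 = 28/5 = 5.6

Step 2 — sample covariance S[i,j] = (1/(n-1)) · Σ_k (x_{k,i} - mean_i) · (x_{k,j} - mean_j), with n-1 = 4.
  S[A,A] = ((0.4)·(0.4) + (-0.6)·(-0.6) + (-1.6)·(-1.6) + (1.4)·(1.4) + (0.4)·(0.4)) / 4 = 5.2/4 = 1.3
  S[A,B] = ((0.4)·(-1.4) + (-0.6)·(0.6) + (-1.6)·(-1.4) + (1.4)·(-1.4) + (0.4)·(3.6)) / 4 = 0.8/4 = 0.2
  S[A,C] = ((0.4)·(2.4) + (-0.6)·(-1.6) + (-1.6)·(0.4) + (1.4)·(2.4) + (0.4)·(-3.6)) / 4 = 3.2/4 = 0.8
  S[B,B] = ((-1.4)·(-1.4) + (0.6)·(0.6) + (-1.4)·(-1.4) + (-1.4)·(-1.4) + (3.6)·(3.6)) / 4 = 19.2/4 = 4.8
  S[B,C] = ((-1.4)·(2.4) + (0.6)·(-1.6) + (-1.4)·(0.4) + (-1.4)·(2.4) + (3.6)·(-3.6)) / 4 = -21.2/4 = -5.3
  S[C,C] = ((2.4)·(2.4) + (-1.6)·(-1.6) + (0.4)·(0.4) + (2.4)·(2.4) + (-3.6)·(-3.6)) / 4 = 27.2/4 = 6.8

S is symmetric (S[j,i] = S[i,j]). Assembling:

S = [[1.3, 0.2, 0.8],
 [0.2, 4.8, -5.3],
 [0.8, -5.3, 6.8]]
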